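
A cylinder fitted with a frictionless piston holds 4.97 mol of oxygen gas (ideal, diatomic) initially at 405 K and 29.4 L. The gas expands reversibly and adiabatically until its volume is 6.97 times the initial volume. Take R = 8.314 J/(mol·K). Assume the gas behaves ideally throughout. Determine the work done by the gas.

22600 J

P₁ = nRT₁/V₁ = 4.97×8.314×405/29.4 = 569 kPa.
Adiabatic: TV^(γ−1) = const ⇒ T₂ = 405×(0.143)^0.400 = 186 K; PV^γ = const ⇒ P₂ = 37.6 kPa.
ΔU = nCvΔT = 4.97×20.8×(186−405) = -22600 J.
Q = 0 for an adiabatic process, so W = −ΔU = 22600 J.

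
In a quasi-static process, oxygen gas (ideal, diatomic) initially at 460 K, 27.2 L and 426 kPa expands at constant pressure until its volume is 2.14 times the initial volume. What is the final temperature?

Isobaric: P stays 426 kPa; V/T = const ⇒ T₂ = 984 K, V₂ = 58.2 L.

984 K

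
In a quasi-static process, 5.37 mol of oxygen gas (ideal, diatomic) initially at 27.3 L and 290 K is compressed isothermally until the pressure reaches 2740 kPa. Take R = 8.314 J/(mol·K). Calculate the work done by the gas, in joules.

-22700 J

P₁ = nRT₁/V₁ = 5.37×8.314×290/27.3 = 474 kPa.
Isothermal: T stays 290 K; PV = const ⇒ V₂ = 4.73 L, P₂ = 2740 kPa.
W = nRT ln(V₂/V₁) = 5.37×8.314×290×ln(0.173) = -22700 J.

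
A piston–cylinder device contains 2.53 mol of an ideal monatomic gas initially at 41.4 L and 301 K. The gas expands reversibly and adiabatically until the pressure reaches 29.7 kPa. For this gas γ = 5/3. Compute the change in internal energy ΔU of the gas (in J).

P₁ = nRT₁/V₁ = 2.53×8.314×301/41.4 = 153 kPa.
Adiabatic: T₂/T₁ = (P₂/P₁)^((γ−1)/γ) ⇒ T₂ = 301×(0.194)^0.400 = 156 K; V₂ = 111 L.
For an ideal gas ΔU = nCvΔT with Cv = (3/2)R = 12.5 J/(mol·K).
ΔU = 2.53×12.5×(156−301) = -4570 J.

-4570 J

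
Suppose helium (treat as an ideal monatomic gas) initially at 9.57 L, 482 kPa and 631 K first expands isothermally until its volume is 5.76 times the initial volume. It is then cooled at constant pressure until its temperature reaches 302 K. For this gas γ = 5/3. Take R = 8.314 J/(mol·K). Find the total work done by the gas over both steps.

5670 J

n = P₁V₁/(RT₁) = 482×9.57/(8.314×631) = 0.879 mol.
Step 1 — Isothermal: T stays 631 K; PV = const ⇒ V₂ = 55.1 L, P₂ = 83.7 kPa.
ΔU = 0 (ideal gas, T constant).
W = nRT ln(V₂/V₁) = 0.879×8.314×631×ln(5.76) = 8080 J.
Q = ΔU + W = 8080 J.
State after step 1: P = 83.7 kPa, V = 55.1 L, T = 631 K.
Step 2 — Isobaric: P stays 83.7 kPa; V/T = const ⇒ T₂ = 302 K, V₂ = 26.4 L.
W = PΔV = 83.7×(26.4−55.1) kPa·L = -2410 J.
ΔU = nCvΔT = 0.879×12.5×(302−631) = -3610 J.
Q = ΔU + W = nCpΔT = -6010 J.
Net over both steps: W = 5670 J, Q = 2060 J, ΔU = -3610 J.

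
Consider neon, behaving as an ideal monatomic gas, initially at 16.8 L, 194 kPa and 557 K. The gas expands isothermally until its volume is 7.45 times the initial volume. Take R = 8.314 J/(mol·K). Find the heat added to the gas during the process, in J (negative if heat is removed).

n = P₁V₁/(RT₁) = 194×16.8/(8.314×557) = 0.704 mol.
Isothermal: T stays 557 K; PV = const ⇒ V₂ = 125 L, P₂ = 26.0 kPa.
ΔU = 0 (ideal gas, T constant).
W = nRT ln(V₂/V₁) = 0.704×8.314×557×ln(7.45) = 6550 J.
Q = ΔU + W = 6550 J.

6550 J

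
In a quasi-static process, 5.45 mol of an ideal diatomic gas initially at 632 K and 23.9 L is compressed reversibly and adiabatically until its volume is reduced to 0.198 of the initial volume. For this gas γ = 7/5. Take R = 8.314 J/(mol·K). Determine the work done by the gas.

P₁ = nRT₁/V₁ = 5.45×8.314×632/23.9 = 1200 kPa.
Adiabatic: TV^(γ−1) = const ⇒ T₂ = 632×(5.05)^0.400 = 1210 K; PV^γ = const ⇒ P₂ = 11600 kPa.
ΔU = nCvΔT = 5.45×20.8×(1210−632) = 65200 J.
Q = 0 for an adiabatic process, so W = −ΔU = -65200 J.

-65200 J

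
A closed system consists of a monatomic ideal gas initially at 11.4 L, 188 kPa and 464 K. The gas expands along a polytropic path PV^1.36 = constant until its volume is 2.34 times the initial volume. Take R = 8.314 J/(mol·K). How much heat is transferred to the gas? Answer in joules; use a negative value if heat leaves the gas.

722 J

n = P₁V₁/(RT₁) = 188×11.4/(8.314×464) = 0.556 mol.
Polytropic n=1.36: T₂ = T₁(V₁/V₂)^(n−1) = 464×(0.427)^0.36 = 342 K; P₂ = P₁(V₁/V₂)^n = 59.2 kPa.
W = (P₁V₁−P₂V₂)/(n−1) = (188×11.4−59.2×26.7)/0.36 = 1570 J.
ΔU = nCvΔT = 0.556×12.5×(342−464) = -848 J.
Q = ΔU + W = 722 J.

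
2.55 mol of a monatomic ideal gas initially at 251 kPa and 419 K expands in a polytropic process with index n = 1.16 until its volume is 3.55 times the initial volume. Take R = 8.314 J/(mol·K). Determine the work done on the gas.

-10200 J

V₁ = nRT₁/P₁ = 2.55×8.314×419/251 = 35.4 L.
Polytropic n=1.16: T₂ = T₁(V₁/V₂)^(n−1) = 419×(0.282)^0.16 = 342 K; P₂ = P₁(V₁/V₂)^n = 57.7 kPa.
W = (P₁V₁−P₂V₂)/(n−1) = (251×35.4−57.7×126)/0.16 = 10200 J.
Work done on the gas = −W_by = -10200 J.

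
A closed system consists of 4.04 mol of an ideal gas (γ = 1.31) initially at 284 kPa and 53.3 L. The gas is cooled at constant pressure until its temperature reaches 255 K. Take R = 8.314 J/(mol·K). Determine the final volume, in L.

30.2 L

T₁ = P₁V₁/(nR) = 284×53.3/(4.04×8.314) = 451 K.
Isobaric: P stays 284 kPa; V/T = const ⇒ T₂ = 255 K, V₂ = 30.2 L.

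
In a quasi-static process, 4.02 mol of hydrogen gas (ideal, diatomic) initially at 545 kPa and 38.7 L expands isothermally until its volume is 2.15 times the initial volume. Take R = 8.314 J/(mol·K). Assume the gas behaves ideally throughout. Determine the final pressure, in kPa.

253 kPa

T₁ = P₁V₁/(nR) = 545×38.7/(4.02×8.314) = 631 K.
Isothermal: T stays 631 K; PV = const ⇒ V₂ = 83.2 L, P₂ = 253 kPa.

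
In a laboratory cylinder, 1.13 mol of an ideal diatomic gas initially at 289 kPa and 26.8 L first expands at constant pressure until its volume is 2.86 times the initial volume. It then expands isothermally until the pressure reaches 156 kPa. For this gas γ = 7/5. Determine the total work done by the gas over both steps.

28100 J

T₁ = P₁V₁/(nR) = 289×26.8/(1.13×8.314) = 824 K.
Step 1 — Isobaric: P stays 289 kPa; V/T = const ⇒ T₂ = 2360 K, V₂ = 76.6 L.
W = PΔV = 289×(76.6−26.8) kPa·L = 14400 J.
ΔU = nCvΔT = 1.13×20.8×(2360−824) = 36000 J.
Q = ΔU + W = nCpΔT = 50400 J.
State after step 1: P = 289 kPa, V = 76.6 L, T = 2360 K.
Step 2 — Isothermal: T stays 2360 K; PV = const ⇒ V₂ = 142 L, P₂ = 156 kPa.
ΔU = 0 (ideal gas, T constant).
W = nRT ln(V₂/V₁) = 1.13×8.314×2360×ln(1.85) = 13700 J.
Q = ΔU + W = 13700 J.
Net over both steps: W = 28100 J, Q = 64100 J, ΔU = 36000 J.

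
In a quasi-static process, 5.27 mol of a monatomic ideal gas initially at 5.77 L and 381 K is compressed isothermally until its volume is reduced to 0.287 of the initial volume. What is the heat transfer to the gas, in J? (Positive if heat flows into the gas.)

P₁ = nRT₁/V₁ = 5.27×8.314×381/5.77 = 2890 kPa.
Isothermal: T stays 381 K; PV = const ⇒ V₂ = 1.66 L, P₂ = 10100 kPa.
ΔU = 0 (ideal gas, T constant).
W = nRT ln(V₂/V₁) = 5.27×8.314×381×ln(0.287) = -20800 J.
Q = ΔU + W = -20800 J.

-20800 J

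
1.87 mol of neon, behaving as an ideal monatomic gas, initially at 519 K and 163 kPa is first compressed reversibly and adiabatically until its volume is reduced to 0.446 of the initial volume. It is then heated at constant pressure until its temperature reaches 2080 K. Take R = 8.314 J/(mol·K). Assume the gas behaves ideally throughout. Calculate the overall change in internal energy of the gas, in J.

36400 J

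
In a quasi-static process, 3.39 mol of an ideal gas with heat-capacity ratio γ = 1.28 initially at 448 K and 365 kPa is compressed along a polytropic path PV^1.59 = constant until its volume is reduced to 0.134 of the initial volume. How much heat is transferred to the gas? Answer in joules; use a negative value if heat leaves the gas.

V₁ = nRT₁/P₁ = 3.39×8.314×448/365 = 34.6 L.
Polytropic n=1.59: T₂ = T₁(V₁/V₂)^(n−1) = 448×(7.46)^0.59 = 1470 K; P₂ = P₁(V₁/V₂)^n = 8920 kPa.
W = (P₁V₁−P₂V₂)/(n−1) = (365×34.6−8920×4.64)/0.59 = -48700 J.
ΔU = nCvΔT = 3.39×29.7×(1470−448) = 103000 J.
Q = ΔU + W = 53900 J.

53900 J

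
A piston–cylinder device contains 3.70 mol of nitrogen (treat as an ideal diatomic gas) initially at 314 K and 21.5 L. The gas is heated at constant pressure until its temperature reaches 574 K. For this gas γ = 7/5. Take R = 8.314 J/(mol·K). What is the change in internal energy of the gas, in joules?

P₁ = nRT₁/V₁ = 3.70×8.314×314/21.5 = 449 kPa.
Isobaric: P stays 449 kPa; V/T = const ⇒ T₂ = 574 K, V₂ = 39.3 L.
For an ideal gas ΔU = nCvΔT with Cv = (5/2)R = 20.8 J/(mol·K).
ΔU = 3.70×20.8×(574−314) = 20000 J.

20000 J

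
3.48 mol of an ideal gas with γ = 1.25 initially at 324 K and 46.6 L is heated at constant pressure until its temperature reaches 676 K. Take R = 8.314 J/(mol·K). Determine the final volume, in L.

P₁ = nRT₁/V₁ = 3.48×8.314×324/46.6 = 201 kPa.
Isobaric: P stays 201 kPa; V/T = const ⇒ T₂ = 676 K, V₂ = 97.2 L.

97.2 L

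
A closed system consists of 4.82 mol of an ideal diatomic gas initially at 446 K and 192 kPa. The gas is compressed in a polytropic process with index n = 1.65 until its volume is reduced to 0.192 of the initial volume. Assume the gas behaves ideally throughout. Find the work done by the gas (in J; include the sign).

-52900 J

V₁ = nRT₁/P₁ = 4.82×8.314×446/192 = 93.1 L.
Polytropic n=1.65: T₂ = T₁(V₁/V₂)^(n−1) = 446×(5.21)^0.65 = 1300 K; P₂ = P₁(V₁/V₂)^n = 2920 kPa.
W = (P₁V₁−P₂V₂)/(n−1) = (192×93.1−2920×17.9)/0.65 = -52900 J.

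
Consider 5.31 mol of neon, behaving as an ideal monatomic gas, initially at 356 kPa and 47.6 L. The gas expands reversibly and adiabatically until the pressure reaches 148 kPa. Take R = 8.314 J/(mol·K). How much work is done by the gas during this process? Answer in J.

T₁ = P₁V₁/(nR) = 356×47.6/(5.31×8.314) = 384 K.
Adiabatic: T₂/T₁ = (P₂/P₁)^((γ−1)/γ) ⇒ T₂ = 384×(0.416)^0.400 = 270 K; V₂ = 80.6 L.
ΔU = nCvΔT = 5.31×12.5×(270−384) = -7530 J.
Q = 0 for an adiabatic process, so W = −ΔU = 7530 J.

7530 J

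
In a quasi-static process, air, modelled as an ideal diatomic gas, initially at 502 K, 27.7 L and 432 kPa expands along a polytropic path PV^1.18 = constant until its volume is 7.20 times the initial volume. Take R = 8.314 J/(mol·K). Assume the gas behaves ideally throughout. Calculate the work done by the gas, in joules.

n = P₁V₁/(RT₁) = 432×27.7/(8.314×502) = 2.87 mol.
Polytropic n=1.18: T₂ = T₁(V₁/V₂)^(n−1) = 502×(0.139)^0.18 = 352 K; P₂ = P₁(V₁/V₂)^n = 42.1 kPa.
W = (P₁V₁−P₂V₂)/(n−1) = (432×27.7−42.1×199)/0.18 = 19900 J.

19900 J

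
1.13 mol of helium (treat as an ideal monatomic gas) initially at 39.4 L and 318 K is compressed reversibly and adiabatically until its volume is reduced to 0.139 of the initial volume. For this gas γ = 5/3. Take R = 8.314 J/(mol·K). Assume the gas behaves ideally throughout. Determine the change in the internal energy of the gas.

12200 J

P₁ = nRT₁/V₁ = 1.13×8.314×318/39.4 = 75.8 kPa.
Adiabatic: TV^(γ−1) = const ⇒ T₂ = 318×(7.19)^0.667 = 1190 K; PV^γ = const ⇒ P₂ = 2030 kPa.
For an ideal gas ΔU = nCvΔT with Cv = (3/2)R = 12.5 J/(mol·K).
ΔU = 1.13×12.5×(1190−318) = 12200 J.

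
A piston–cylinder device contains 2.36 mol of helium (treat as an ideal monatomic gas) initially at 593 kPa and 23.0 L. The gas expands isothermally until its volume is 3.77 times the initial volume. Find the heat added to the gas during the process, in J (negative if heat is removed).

18100 J

T₁ = P₁V₁/(nR) = 593×23.0/(2.36×8.314) = 695 K.
Isothermal: T stays 695 K; PV = const ⇒ V₂ = 86.7 L, P₂ = 157 kPa.
ΔU = 0 (ideal gas, T constant).
W = nRT ln(V₂/V₁) = 2.36×8.314×695×ln(3.77) = 18100 J.
Q = ΔU + W = 18100 J.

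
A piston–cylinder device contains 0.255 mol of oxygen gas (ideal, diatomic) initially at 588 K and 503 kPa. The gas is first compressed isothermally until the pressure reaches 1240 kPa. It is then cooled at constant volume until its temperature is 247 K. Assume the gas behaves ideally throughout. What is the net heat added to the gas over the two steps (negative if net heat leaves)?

-2930 J

V₁ = nRT₁/P₁ = 0.255×8.314×588/503 = 2.48 L.
Step 1 — Isothermal: T stays 588 K; PV = const ⇒ V₂ = 1.01 L, P₂ = 1240 kPa.
ΔU = 0 (ideal gas, T constant).
W = nRT ln(V₂/V₁) = 0.255×8.314×588×ln(0.406) = -1120 J.
Q = ΔU + W = -1120 J.
State after step 1: P = 1240 kPa, V = 1.01 L, T = 588 K.
Step 2 — Isochoric: V stays 1.01 L; P/T = const ⇒ T₂ = 247 K, P₂ = 521 kPa.
W = 0 (no volume change).
ΔU = nCvΔT = 0.255×20.8×(247−588) = -1810 J.
Q = ΔU = -1810 J.
Net over both steps: W = -1120 J, Q = -2930 J, ΔU = -1810 J.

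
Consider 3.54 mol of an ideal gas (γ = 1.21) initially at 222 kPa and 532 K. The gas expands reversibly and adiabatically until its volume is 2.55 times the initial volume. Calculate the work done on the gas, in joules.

-13300 J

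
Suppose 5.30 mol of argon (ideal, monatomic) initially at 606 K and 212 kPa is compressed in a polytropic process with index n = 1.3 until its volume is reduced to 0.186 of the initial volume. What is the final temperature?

V₁ = nRT₁/P₁ = 5.30×8.314×606/212 = 126 L.
Polytropic n=1.3: T₂ = T₁(V₁/V₂)^(n−1) = 606×(5.38)^0.30 = 1000 K; P₂ = P₁(V₁/V₂)^n = 1890 kPa.

1000 K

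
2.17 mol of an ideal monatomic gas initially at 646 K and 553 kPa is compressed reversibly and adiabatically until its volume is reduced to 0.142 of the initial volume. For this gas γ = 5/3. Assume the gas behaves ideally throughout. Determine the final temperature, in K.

V₁ = nRT₁/P₁ = 2.17×8.314×646/553 = 21.1 L.
Adiabatic: TV^(γ−1) = const ⇒ T₂ = 646×(7.04)^0.667 = 2370 K; PV^γ = const ⇒ P₂ = 14300 kPa.

2370 K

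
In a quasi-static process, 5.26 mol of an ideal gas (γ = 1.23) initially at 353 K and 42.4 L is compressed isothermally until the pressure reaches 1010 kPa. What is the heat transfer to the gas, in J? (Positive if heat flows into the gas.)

P₁ = nRT₁/V₁ = 5.26×8.314×353/42.4 = 364 kPa.
Isothermal: T stays 353 K; PV = const ⇒ V₂ = 15.3 L, P₂ = 1010 kPa.
ΔU = 0 (ideal gas, T constant).
W = nRT ln(V₂/V₁) = 5.26×8.314×353×ln(0.360) = -15800 J.
Q = ΔU + W = -15800 J.

-15800 J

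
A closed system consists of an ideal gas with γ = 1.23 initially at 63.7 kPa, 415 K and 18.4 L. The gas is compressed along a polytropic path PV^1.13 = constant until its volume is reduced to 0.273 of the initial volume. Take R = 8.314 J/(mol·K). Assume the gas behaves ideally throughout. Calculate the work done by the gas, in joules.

n = P₁V₁/(RT₁) = 63.7×18.4/(8.314×415) = 0.340 mol.
Polytropic n=1.13: T₂ = T₁(V₁/V₂)^(n−1) = 415×(3.66)^0.13 = 491 K; P₂ = P₁(V₁/V₂)^n = 276 kPa.
W = (P₁V₁−P₂V₂)/(n−1) = (63.7×18.4−276×5.02)/0.13 = -1660 J.

-1660 J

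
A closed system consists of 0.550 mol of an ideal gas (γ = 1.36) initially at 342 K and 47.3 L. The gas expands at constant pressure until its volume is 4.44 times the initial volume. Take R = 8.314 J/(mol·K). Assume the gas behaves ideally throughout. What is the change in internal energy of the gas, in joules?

14900 J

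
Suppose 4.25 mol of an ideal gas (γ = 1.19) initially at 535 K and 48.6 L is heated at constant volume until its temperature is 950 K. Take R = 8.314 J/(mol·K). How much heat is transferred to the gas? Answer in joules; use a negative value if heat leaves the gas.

P₁ = nRT₁/V₁ = 4.25×8.314×535/48.6 = 389 kPa.
Isochoric: V stays 48.6 L; P/T = const ⇒ T₂ = 950 K, P₂ = 691 kPa.
W = 0 (no volume change).
ΔU = nCvΔT = 4.25×43.8×(950−535) = 77200 J.
Q = ΔU = 77200 J.

77200 J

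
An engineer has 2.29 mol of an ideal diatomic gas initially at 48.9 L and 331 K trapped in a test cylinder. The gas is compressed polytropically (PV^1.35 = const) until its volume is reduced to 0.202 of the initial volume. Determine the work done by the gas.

-13500 J

P₁ = nRT₁/V₁ = 2.29×8.314×331/48.9 = 129 kPa.
Polytropic n=1.35: T₂ = T₁(V₁/V₂)^(n−1) = 331×(4.95)^0.35 = 579 K; P₂ = P₁(V₁/V₂)^n = 1120 kPa.
W = (P₁V₁−P₂V₂)/(n−1) = (129×48.9−1120×9.88)/0.35 = -13500 J.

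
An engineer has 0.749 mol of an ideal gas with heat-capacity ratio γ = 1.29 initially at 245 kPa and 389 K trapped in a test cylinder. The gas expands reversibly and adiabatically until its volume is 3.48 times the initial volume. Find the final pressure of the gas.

V₁ = nRT₁/P₁ = 0.749×8.314×389/245 = 9.89 L.
Adiabatic: TV^(γ−1) = const ⇒ T₂ = 389×(0.287)^0.290 = 271 K; PV^γ = const ⇒ P₂ = 49.0 kPa.

49.0 kPa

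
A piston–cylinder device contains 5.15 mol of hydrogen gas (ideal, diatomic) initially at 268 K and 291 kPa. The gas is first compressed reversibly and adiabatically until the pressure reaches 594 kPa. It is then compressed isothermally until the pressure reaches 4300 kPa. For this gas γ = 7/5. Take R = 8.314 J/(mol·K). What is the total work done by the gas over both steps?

V₁ = nRT₁/P₁ = 5.15×8.314×268/291 = 39.4 L.
Step 1 — Adiabatic: T₂/T₁ = (P₂/P₁)^((γ−1)/γ) ⇒ T₂ = 268×(2.04)^0.286 = 329 K; V₂ = 23.7 L.
ΔU = nCvΔT = 5.15×20.8×(329−268) = 6490 J.
Q = 0 for an adiabatic process, so W = −ΔU = -6490 J.
State after step 1: P = 594 kPa, V = 23.7 L, T = 329 K.
Step 2 — Isothermal: T stays 329 K; PV = const ⇒ V₂ = 3.27 L, P₂ = 4300 kPa.
ΔU = 0 (ideal gas, T constant).
W = nRT ln(V₂/V₁) = 5.15×8.314×329×ln(0.138) = -27900 J.
Q = ΔU + W = -27900 J.
Net over both steps: W = -34300 J, Q = -27900 J, ΔU = 6490 J.

-34300 J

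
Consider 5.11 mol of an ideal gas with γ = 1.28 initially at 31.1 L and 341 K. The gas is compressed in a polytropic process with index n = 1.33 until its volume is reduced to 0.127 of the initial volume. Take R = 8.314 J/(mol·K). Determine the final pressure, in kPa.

7250 kPa

P₁ = nRT₁/V₁ = 5.11×8.314×341/31.1 = 466 kPa.
Polytropic n=1.33: T₂ = T₁(V₁/V₂)^(n−1) = 341×(7.87)^0.33 = 674 K; P₂ = P₁(V₁/V₂)^n = 7250 kPa.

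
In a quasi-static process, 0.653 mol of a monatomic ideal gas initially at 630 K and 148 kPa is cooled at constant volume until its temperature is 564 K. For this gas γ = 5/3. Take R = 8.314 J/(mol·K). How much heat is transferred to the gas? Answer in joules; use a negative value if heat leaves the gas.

-537 J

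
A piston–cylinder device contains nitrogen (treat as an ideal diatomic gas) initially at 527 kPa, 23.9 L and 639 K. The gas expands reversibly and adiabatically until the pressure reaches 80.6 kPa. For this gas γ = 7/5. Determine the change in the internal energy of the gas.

n = P₁V₁/(RT₁) = 527×23.9/(8.314×639) = 2.37 mol.
Adiabatic: T₂/T₁ = (P₂/P₁)^((γ−1)/γ) ⇒ T₂ = 639×(0.153)^0.286 = 374 K; V₂ = 91.4 L.
For an ideal gas ΔU = nCvΔT with Cv = (5/2)R = 20.8 J/(mol·K).
ΔU = 2.37×20.8×(374−639) = -13100 J.

-13100 J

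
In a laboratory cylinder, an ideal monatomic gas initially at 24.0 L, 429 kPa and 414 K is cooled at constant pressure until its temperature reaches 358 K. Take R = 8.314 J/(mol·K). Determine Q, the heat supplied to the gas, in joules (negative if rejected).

-3480 J

n = P₁V₁/(RT₁) = 429×24.0/(8.314×414) = 2.99 mol.
Isobaric: P stays 429 kPa; V/T = const ⇒ T₂ = 358 K, V₂ = 20.8 L.
W = PΔV = 429×(20.8−24.0) kPa·L = -1390 J.
ΔU = nCvΔT = 2.99×12.5×(358−414) = -2090 J.
Q = ΔU + W = nCpΔT = -3480 J.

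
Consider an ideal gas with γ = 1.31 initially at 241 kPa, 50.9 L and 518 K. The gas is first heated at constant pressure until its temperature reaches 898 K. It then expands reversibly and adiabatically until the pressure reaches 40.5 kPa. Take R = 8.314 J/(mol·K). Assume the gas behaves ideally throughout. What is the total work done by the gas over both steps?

32600 J

n = P₁V₁/(RT₁) = 241×50.9/(8.314×518) = 2.85 mol.
Step 1 — Isobaric: P stays 241 kPa; V/T = const ⇒ T₂ = 898 K, V₂ = 88.2 L.
W = PΔV = 241×(88.2−50.9) kPa·L = 9000 J.
ΔU = nCvΔT = 2.85×26.8×(898−518) = 29000 J.
Q = ΔU + W = nCpΔT = 38000 J.
State after step 1: P = 241 kPa, V = 88.2 L, T = 898 K.
Step 2 — Adiabatic: T₂/T₁ = (P₂/P₁)^((γ−1)/γ) ⇒ T₂ = 898×(0.168)^0.237 = 589 K; V₂ = 344 L.
ΔU = nCvΔT = 2.85×26.8×(589−898) = -23600 J.
Q = 0 for an adiabatic process, so W = −ΔU = 23600 J.
Net over both steps: W = 32600 J, Q = 38000 J, ΔU = 5410 J.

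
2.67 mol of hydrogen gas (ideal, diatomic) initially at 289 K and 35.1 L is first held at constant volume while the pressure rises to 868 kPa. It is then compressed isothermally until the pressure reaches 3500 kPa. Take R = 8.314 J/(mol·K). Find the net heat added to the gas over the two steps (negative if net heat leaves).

P₁ = nRT₁/V₁ = 2.67×8.314×289/35.1 = 183 kPa.
Step 1 — Isochoric: V stays 35.1 L; P/T = const ⇒ T₂ = 1370 K, P₂ = 868 kPa.
W = 0 (no volume change).
ΔU = nCvΔT = 2.67×20.8×(1370−289) = 60100 J.
Q = ΔU = 60100 J.
State after step 1: P = 868 kPa, V = 35.1 L, T = 1370 K.
Step 2 — Isothermal: T stays 1370 K; PV = const ⇒ V₂ = 8.70 L, P₂ = 3500 kPa.
ΔU = 0 (ideal gas, T constant).
W = nRT ln(V₂/V₁) = 2.67×8.314×1370×ln(0.248) = -42500 J.
Q = ΔU + W = -42500 J.
Net over both steps: W = -42500 J, Q = 17600 J, ΔU = 60100 J.

17600 J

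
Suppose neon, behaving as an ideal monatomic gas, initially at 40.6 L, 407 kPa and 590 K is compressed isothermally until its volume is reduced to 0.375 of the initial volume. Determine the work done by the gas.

-16200 J

n = P₁V₁/(RT₁) = 407×40.6/(8.314×590) = 3.37 mol.
Isothermal: T stays 590 K; PV = const ⇒ V₂ = 15.2 L, P₂ = 1090 kPa.
W = nRT ln(V₂/V₁) = 3.37×8.314×590×ln(0.375) = -16200 J.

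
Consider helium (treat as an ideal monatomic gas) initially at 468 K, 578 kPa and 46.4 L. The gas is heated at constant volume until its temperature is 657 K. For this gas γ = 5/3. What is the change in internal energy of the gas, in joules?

16200 J

n = P₁V₁/(RT₁) = 578×46.4/(8.314×468) = 6.89 mol.
Isochoric: V stays 46.4 L; P/T = const ⇒ T₂ = 657 K, P₂ = 811 kPa.
For an ideal gas ΔU = nCvΔT with Cv = (3/2)R = 12.5 J/(mol·K).
ΔU = 6.89×12.5×(657−468) = 16200 J.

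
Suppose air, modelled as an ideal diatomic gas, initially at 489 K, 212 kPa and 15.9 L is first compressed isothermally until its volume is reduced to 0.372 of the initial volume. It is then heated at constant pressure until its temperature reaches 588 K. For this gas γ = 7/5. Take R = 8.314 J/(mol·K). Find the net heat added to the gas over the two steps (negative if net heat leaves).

-945 J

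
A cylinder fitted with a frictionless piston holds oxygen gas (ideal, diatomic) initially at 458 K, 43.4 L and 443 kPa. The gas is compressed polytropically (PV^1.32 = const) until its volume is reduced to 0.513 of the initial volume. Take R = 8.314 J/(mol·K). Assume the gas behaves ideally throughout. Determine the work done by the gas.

n = P₁V₁/(RT₁) = 443×43.4/(8.314×458) = 5.05 mol.
Polytropic n=1.32: T₂ = T₁(V₁/V₂)^(n−1) = 458×(1.95)^0.32 = 567 K; P₂ = P₁(V₁/V₂)^n = 1070 kPa.
W = (P₁V₁−P₂V₂)/(n−1) = (443×43.4−1070×22.3)/0.32 = -14300 J.

-14300 J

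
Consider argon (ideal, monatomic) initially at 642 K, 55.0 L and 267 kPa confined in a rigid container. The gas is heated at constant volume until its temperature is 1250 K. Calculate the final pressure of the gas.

Isochoric: V stays 55.0 L; P/T = const ⇒ T₂ = 1250 K, P₂ = 520 kPa.

520 kPa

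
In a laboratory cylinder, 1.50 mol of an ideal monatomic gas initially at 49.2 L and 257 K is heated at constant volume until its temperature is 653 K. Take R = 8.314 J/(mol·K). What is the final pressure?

P₁ = nRT₁/V₁ = 1.50×8.314×257/49.2 = 65.1 kPa.
Isochoric: V stays 49.2 L; P/T = const ⇒ T₂ = 653 K, P₂ = 166 kPa.

166 kPa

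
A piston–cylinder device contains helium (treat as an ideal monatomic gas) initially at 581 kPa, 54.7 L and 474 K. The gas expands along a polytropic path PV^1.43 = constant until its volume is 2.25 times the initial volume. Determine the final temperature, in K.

Polytropic n=1.43: T₂ = T₁(V₁/V₂)^(n−1) = 474×(0.444)^0.43 = 334 K; P₂ = P₁(V₁/V₂)^n = 182 kPa.

334 K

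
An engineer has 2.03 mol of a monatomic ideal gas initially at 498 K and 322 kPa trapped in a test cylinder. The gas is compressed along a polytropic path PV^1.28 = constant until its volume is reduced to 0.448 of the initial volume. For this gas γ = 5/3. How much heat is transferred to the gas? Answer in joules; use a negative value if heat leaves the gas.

-4390 J

V₁ = nRT₁/P₁ = 2.03×8.314×498/322 = 26.1 L.
Polytropic n=1.28: T₂ = T₁(V₁/V₂)^(n−1) = 498×(2.23)^0.28 = 624 K; P₂ = P₁(V₁/V₂)^n = 900 kPa.
W = (P₁V₁−P₂V₂)/(n−1) = (322×26.1−900×11.7)/0.28 = -7570 J.
ΔU = nCvΔT = 2.03×12.5×(624−498) = 3180 J.
Q = ΔU + W = -4390 J.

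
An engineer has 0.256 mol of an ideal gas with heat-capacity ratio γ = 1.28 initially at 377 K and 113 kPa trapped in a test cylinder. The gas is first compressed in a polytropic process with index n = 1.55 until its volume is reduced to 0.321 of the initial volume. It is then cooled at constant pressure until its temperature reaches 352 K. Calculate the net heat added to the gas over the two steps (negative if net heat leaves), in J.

-2210 J

V₁ = nRT₁/P₁ = 0.256×8.314×377/113 = 7.10 L.
Step 1 — Polytropic n=1.55: T₂ = T₁(V₁/V₂)^(n−1) = 377×(3.12)^0.55 = 704 K; P₂ = P₁(V₁/V₂)^n = 658 kPa.
W = (P₁V₁−P₂V₂)/(n−1) = (113×7.10−658×2.28)/0.55 = -1270 J.
ΔU = nCvΔT = 0.256×29.7×(704−377) = 2490 J.
Q = ΔU + W = 1220 J.
State after step 1: P = 658 kPa, V = 2.28 L, T = 704 K.
Step 2 — Isobaric: P stays 658 kPa; V/T = const ⇒ T₂ = 352 K, V₂ = 1.14 L.
W = PΔV = 658×(1.14−2.28) kPa·L = -750 J.
ΔU = nCvΔT = 0.256×29.7×(352−704) = -2680 J.
Q = ΔU + W = nCpΔT = -3430 J.
Net over both steps: W = -2020 J, Q = -2210 J, ΔU = -190 J.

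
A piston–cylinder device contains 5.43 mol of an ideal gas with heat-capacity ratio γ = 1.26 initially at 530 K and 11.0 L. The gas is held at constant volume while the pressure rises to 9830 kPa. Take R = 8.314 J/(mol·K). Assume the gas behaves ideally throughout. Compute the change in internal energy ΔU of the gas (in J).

324000 J

P₁ = nRT₁/V₁ = 5.43×8.314×530/11.0 = 2180 kPa.
Isochoric: V stays 11.0 L; P/T = const ⇒ T₂ = 2400 K, P₂ = 9830 kPa.
For an ideal gas ΔU = nCvΔT with Cv = R/(γ−1) = 32.0 J/(mol·K).
ΔU = 5.43×32.0×(2400−530) = 324000 J.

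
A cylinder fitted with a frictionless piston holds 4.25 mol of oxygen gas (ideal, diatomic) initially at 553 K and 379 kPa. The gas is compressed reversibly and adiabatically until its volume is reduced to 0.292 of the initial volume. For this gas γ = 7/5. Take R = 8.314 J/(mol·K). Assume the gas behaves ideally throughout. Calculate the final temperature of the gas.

V₁ = nRT₁/P₁ = 4.25×8.314×553/379 = 51.6 L.
Adiabatic: TV^(γ−1) = const ⇒ T₂ = 553×(3.42)^0.400 = 905 K; PV^γ = const ⇒ P₂ = 2120 kPa.

905 K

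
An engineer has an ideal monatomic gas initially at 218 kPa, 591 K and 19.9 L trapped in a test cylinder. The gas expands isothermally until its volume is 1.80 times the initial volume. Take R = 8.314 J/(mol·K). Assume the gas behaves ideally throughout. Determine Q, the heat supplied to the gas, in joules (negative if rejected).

2550 J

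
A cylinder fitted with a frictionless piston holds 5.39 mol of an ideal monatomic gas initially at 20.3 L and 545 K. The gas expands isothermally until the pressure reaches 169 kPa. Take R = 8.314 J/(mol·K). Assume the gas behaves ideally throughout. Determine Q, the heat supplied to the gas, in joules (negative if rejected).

P₁ = nRT₁/V₁ = 5.39×8.314×545/20.3 = 1200 kPa.
Isothermal: T stays 545 K; PV = const ⇒ V₂ = 145 L, P₂ = 169 kPa.
ΔU = 0 (ideal gas, T constant).
W = nRT ln(V₂/V₁) = 5.39×8.314×545×ln(7.12) = 47900 J.
Q = ΔU + W = 47900 J.

47900 J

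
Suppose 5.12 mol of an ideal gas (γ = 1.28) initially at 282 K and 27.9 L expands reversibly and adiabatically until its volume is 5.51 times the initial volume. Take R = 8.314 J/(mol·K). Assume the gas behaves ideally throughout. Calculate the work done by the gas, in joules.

P₁ = nRT₁/V₁ = 5.12×8.314×282/27.9 = 430 kPa.
Adiabatic: TV^(γ−1) = const ⇒ T₂ = 282×(0.181)^0.280 = 175 K; PV^γ = const ⇒ P₂ = 48.4 kPa.
ΔU = nCvΔT = 5.12×29.7×(175−282) = -16300 J.
Q = 0 for an adiabatic process, so W = −ΔU = 16300 J.

16300 J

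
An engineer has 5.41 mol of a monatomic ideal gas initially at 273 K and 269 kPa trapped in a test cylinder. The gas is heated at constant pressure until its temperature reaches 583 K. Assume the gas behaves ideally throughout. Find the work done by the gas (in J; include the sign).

V₁ = nRT₁/P₁ = 5.41×8.314×273/269 = 45.6 L.
Isobaric: P stays 269 kPa; V/T = const ⇒ T₂ = 583 K, V₂ = 97.5 L.
W = PΔV = 269×(97.5−45.6) kPa·L = 13900 J.

13900 J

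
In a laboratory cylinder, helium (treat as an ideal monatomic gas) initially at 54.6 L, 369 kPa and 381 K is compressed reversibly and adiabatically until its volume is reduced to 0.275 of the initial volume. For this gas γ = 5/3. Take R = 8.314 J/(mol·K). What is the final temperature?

901 K

Adiabatic: TV^(γ−1) = const ⇒ T₂ = 381×(3.64)^0.667 = 901 K; PV^γ = const ⇒ P₂ = 3170 kPa.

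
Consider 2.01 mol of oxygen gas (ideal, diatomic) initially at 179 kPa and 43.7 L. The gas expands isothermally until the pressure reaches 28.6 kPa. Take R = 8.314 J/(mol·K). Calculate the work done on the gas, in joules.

T₁ = P₁V₁/(nR) = 179×43.7/(2.01×8.314) = 468 K.
Isothermal: T stays 468 K; PV = const ⇒ V₂ = 274 L, P₂ = 28.6 kPa.
W = nRT ln(V₂/V₁) = 2.01×8.314×468×ln(6.26) = 14300 J.
Work done on the gas = −W_by = -14300 J.

-14300 J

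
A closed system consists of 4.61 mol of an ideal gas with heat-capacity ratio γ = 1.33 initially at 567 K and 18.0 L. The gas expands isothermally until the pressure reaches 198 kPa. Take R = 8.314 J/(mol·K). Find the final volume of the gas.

110 L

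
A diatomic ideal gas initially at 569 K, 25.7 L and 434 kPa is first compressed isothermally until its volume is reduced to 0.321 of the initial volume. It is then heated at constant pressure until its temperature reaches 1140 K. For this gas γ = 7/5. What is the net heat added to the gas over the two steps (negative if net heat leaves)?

26500 J

n = P₁V₁/(RT₁) = 434×25.7/(8.314×569) = 2.36 mol.
Step 1 — Isothermal: T stays 569 K; PV = const ⇒ V₂ = 8.25 L, P₂ = 1350 kPa.
ΔU = 0 (ideal gas, T constant).
W = nRT ln(V₂/V₁) = 2.36×8.314×569×ln(0.321) = -12700 J.
Q = ΔU + W = -12700 J.
State after step 1: P = 1350 kPa, V = 8.25 L, T = 569 K.
Step 2 — Isobaric: P stays 1350 kPa; V/T = const ⇒ T₂ = 1140 K, V₂ = 16.5 L.
W = PΔV = 1350×(16.5−8.25) kPa·L = 11200 J.
ΔU = nCvΔT = 2.36×20.8×(1140−569) = 28000 J.
Q = ΔU + W = nCpΔT = 39200 J.
Net over both steps: W = -1480 J, Q = 26500 J, ΔU = 28000 J.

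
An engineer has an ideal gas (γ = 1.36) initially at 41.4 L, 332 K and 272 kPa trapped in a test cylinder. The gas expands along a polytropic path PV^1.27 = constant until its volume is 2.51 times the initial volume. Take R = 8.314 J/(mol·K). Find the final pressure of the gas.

84.5 kPa

Polytropic n=1.27: T₂ = T₁(V₁/V₂)^(n−1) = 332×(0.398)^0.27 = 259 K; P₂ = P₁(V₁/V₂)^n = 84.5 kPa.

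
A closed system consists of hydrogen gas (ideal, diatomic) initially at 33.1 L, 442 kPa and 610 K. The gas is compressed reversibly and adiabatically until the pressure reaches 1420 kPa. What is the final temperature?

851 K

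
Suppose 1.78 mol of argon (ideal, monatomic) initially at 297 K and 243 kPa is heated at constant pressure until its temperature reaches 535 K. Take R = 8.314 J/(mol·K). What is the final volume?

V₁ = nRT₁/P₁ = 1.78×8.314×297/243 = 18.1 L.
Isobaric: P stays 243 kPa; V/T = const ⇒ T₂ = 535 K, V₂ = 32.6 L.

32.6 L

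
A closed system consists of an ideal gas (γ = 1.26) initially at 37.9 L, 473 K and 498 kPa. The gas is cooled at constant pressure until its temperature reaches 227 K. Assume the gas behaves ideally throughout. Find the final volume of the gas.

18.2 L

Isobaric: P stays 498 kPa; V/T = const ⇒ T₂ = 227 K, V₂ = 18.2 L.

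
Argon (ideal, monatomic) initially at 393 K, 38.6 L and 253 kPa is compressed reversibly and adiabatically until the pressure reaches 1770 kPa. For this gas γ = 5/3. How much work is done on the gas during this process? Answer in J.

17200 J

n = P₁V₁/(RT₁) = 253×38.6/(8.314×393) = 2.99 mol.
Adiabatic: T₂/T₁ = (P₂/P₁)^((γ−1)/γ) ⇒ T₂ = 393×(7.00)^0.400 = 856 K; V₂ = 12.0 L.
ΔU = nCvΔT = 2.99×12.5×(856−393) = 17200 J.
Q = 0 for an adiabatic process, so W = −ΔU = -17200 J.
Work done on the gas = −W_by = 17200 J.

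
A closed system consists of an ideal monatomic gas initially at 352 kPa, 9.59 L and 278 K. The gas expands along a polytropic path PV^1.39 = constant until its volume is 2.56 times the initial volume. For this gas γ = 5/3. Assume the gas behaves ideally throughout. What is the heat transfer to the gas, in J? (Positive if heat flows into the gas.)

n = P₁V₁/(RT₁) = 352×9.59/(8.314×278) = 1.46 mol.
Polytropic n=1.39: T₂ = T₁(V₁/V₂)^(n−1) = 278×(0.391)^0.39 = 193 K; P₂ = P₁(V₁/V₂)^n = 95.3 kPa.
W = (P₁V₁−P₂V₂)/(n−1) = (352×9.59−95.3×24.6)/0.39 = 2660 J.
ΔU = nCvΔT = 1.46×12.5×(193−278) = -1550 J.
Q = ΔU + W = 1100 J.

1100 J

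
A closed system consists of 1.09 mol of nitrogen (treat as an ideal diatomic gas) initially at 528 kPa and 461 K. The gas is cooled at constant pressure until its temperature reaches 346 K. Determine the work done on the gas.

V₁ = nRT₁/P₁ = 1.09×8.314×461/528 = 7.91 L.
Isobaric: P stays 528 kPa; V/T = const ⇒ T₂ = 346 K, V₂ = 5.94 L.
W = PΔV = 528×(5.94−7.91) kPa·L = -1040 J.
Work done on the gas = −W_by = 1040 J.

1040 J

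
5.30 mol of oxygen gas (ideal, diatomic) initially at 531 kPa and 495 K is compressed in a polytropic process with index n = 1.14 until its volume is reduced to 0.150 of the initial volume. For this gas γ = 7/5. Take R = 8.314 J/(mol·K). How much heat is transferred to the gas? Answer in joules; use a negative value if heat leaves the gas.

V₁ = nRT₁/P₁ = 5.30×8.314×495/531 = 41.1 L.
Polytropic n=1.14: T₂ = T₁(V₁/V₂)^(n−1) = 495×(6.67)^0.14 = 646 K; P₂ = P₁(V₁/V₂)^n = 4620 kPa.
W = (P₁V₁−P₂V₂)/(n−1) = (531×41.1−4620×6.16)/0.14 = -47400 J.
ΔU = nCvΔT = 5.30×20.8×(646−495) = 16600 J.
Q = ΔU + W = -30800 J.

-30800 J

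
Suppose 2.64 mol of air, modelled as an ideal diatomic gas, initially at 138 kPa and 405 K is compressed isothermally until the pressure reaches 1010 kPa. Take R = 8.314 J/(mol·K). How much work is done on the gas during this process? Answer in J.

17700 J

V₁ = nRT₁/P₁ = 2.64×8.314×405/138 = 64.4 L.
Isothermal: T stays 405 K; PV = const ⇒ V₂ = 8.80 L, P₂ = 1010 kPa.
W = nRT ln(V₂/V₁) = 2.64×8.314×405×ln(0.137) = -17700 J.
Work done on the gas = −W_by = 17700 J.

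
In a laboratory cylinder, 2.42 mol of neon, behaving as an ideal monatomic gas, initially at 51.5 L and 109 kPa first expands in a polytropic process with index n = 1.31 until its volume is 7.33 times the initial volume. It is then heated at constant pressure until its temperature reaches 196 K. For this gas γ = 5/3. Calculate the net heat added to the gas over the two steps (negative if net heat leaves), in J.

6750 J

T₁ = P₁V₁/(nR) = 109×51.5/(2.42×8.314) = 279 K.
Step 1 — Polytropic n=1.31: T₂ = T₁(V₁/V₂)^(n−1) = 279×(0.136)^0.31 = 150 K; P₂ = P₁(V₁/V₂)^n = 8.02 kPa.
W = (P₁V₁−P₂V₂)/(n−1) = (109×51.5−8.02×377)/0.31 = 8340 J.
ΔU = nCvΔT = 2.42×12.5×(150−279) = -3880 J.
Q = ΔU + W = 4460 J.
State after step 1: P = 8.02 kPa, V = 377 L, T = 150 K.
Step 2 — Isobaric: P stays 8.02 kPa; V/T = const ⇒ T₂ = 196 K, V₂ = 492 L.
W = PΔV = 8.02×(492−377) kPa·L = 916 J.
ΔU = nCvΔT = 2.42×12.5×(196−150) = 1370 J.
Q = ΔU + W = nCpΔT = 2290 J.
Net over both steps: W = 9260 J, Q = 6750 J, ΔU = -2510 J.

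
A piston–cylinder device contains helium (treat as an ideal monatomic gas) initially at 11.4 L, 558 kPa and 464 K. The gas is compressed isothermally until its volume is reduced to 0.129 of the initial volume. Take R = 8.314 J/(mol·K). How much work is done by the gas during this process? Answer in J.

-13000 J

n = P₁V₁/(RT₁) = 558×11.4/(8.314×464) = 1.65 mol.
Isothermal: T stays 464 K; PV = const ⇒ V₂ = 1.47 L, P₂ = 4330 kPa.
W = nRT ln(V₂/V₁) = 1.65×8.314×464×ln(0.129) = -13000 J.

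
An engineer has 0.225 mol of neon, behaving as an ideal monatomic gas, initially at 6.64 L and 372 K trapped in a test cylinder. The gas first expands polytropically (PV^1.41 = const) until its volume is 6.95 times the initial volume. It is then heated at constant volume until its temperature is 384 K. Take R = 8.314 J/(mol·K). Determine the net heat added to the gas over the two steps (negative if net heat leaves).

964 J

P₁ = nRT₁/V₁ = 0.225×8.314×372/6.64 = 105 kPa.
Step 1 — Polytropic n=1.41: T₂ = T₁(V₁/V₂)^(n−1) = 372×(0.144)^0.41 = 168 K; P₂ = P₁(V₁/V₂)^n = 6.81 kPa.
W = (P₁V₁−P₂V₂)/(n−1) = (105×6.64−6.81×46.1)/0.41 = 931 J.
ΔU = nCvΔT = 0.225×12.5×(168−372) = -572 J.
Q = ΔU + W = 358 J.
State after step 1: P = 6.81 kPa, V = 46.1 L, T = 168 K.
Step 2 — Isochoric: V stays 46.1 L; P/T = const ⇒ T₂ = 384 K, P₂ = 15.6 kPa.
W = 0 (no volume change).
ΔU = nCvΔT = 0.225×12.5×(384−168) = 606 J.
Q = ΔU = 606 J.
Net over both steps: W = 931 J, Q = 964 J, ΔU = 33.7 J.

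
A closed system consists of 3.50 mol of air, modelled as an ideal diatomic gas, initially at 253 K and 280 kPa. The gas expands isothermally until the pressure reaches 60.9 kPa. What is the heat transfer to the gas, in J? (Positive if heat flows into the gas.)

11200 J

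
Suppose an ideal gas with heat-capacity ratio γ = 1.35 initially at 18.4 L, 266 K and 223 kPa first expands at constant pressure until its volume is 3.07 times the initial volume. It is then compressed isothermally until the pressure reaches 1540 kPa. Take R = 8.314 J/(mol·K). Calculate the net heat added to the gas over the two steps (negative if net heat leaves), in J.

8420 J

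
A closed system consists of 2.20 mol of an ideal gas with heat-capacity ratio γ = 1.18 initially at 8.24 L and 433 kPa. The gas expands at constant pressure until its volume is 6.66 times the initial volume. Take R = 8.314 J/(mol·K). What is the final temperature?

T₁ = P₁V₁/(nR) = 433×8.24/(2.20×8.314) = 195 K.
Isobaric: P stays 433 kPa; V/T = const ⇒ T₂ = 1300 K, V₂ = 54.9 L.

1300 K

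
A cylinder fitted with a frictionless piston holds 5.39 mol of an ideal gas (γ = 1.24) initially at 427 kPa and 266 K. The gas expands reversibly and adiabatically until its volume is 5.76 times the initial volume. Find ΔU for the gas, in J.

-17000 J

V₁ = nRT₁/P₁ = 5.39×8.314×266/427 = 27.9 L.
Adiabatic: TV^(γ−1) = const ⇒ T₂ = 266×(0.174)^0.240 = 175 K; PV^γ = const ⇒ P₂ = 48.7 kPa.
For an ideal gas ΔU = nCvΔT with Cv = R/(γ−1) = 34.6 J/(mol·K).
ΔU = 5.39×34.6×(175−266) = -17000 J.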